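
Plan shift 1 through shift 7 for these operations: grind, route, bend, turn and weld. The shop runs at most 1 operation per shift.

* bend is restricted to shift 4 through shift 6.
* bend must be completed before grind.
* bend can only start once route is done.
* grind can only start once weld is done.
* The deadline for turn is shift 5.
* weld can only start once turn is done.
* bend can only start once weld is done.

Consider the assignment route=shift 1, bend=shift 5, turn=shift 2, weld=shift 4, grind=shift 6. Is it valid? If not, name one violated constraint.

The shop runs at most 1 operation per shift — holds.
weld can only start once turn is done — holds.
bend can only start once route is done — holds.
bend can only start once weld is done — holds.
The deadline for turn is shift 5 — holds.
bend must be completed before grind — holds.
bend is restricted to shift 4 through shift 6 — holds.
grind can only start once weld is done — holds.

Yes, all constraints hold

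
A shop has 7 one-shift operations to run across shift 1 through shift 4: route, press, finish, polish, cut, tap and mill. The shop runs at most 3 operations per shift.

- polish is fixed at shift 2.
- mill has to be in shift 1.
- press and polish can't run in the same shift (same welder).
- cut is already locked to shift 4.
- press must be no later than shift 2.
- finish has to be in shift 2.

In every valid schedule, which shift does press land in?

press's window is shift 1–shift 2.
polish is fixed at shift 2, and press can't share a shift with polish.
So press must be shift 1.

shift 1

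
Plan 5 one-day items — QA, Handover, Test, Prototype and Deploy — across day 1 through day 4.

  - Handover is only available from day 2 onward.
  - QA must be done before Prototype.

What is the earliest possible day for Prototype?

day 2

Precedence pushes Prototype to at least day 2.
Prototype at day 2 is achievable: Deploy -> day 1; Handover -> day 2; QA -> day 1; Prototype -> day 2; Test -> day 1.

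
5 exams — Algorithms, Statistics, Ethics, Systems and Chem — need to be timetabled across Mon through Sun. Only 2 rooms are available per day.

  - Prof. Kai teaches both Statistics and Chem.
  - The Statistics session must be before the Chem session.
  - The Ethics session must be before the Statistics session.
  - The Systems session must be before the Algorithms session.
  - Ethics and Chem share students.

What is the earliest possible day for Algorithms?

Precedence pushes Algorithms to at least Tue.
Algorithms at Tue is achievable: Ethics=Mon; Chem=Wed; Statistics=Tue; Algorithms=Tue; Systems=Mon.

Tue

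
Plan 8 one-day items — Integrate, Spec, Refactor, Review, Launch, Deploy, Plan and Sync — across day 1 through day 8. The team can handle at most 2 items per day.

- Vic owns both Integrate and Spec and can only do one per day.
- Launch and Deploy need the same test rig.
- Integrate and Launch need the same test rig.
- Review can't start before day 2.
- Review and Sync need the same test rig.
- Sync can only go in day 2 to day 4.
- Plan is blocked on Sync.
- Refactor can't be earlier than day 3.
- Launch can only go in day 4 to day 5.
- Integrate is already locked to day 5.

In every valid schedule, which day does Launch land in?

Launch's window is day 4–day 5.
Integrate is fixed at day 5, and Launch can't share a day with Integrate.
So Launch must be day 4.

day 4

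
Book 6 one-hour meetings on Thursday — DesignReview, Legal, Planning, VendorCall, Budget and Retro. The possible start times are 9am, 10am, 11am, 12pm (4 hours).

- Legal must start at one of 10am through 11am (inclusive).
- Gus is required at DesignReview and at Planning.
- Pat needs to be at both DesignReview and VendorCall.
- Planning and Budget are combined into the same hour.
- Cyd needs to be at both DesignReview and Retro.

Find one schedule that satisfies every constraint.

Planning in 10am, Retro in 10am, Budget in 10am, Legal in 10am, DesignReview in 9am, VendorCall in 10am

Checking: DesignReview(9am) != Planning(10am); DesignReview(9am) != Retro(10am); DesignReview(9am) != VendorCall(10am); Planning = Budget = 10am; Legal=10am in [10am,11am].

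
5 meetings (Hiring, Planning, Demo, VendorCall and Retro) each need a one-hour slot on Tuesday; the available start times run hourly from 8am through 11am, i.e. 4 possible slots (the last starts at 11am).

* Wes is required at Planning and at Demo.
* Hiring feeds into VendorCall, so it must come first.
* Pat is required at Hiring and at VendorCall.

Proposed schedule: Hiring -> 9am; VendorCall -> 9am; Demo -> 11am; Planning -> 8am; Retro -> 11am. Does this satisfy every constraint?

Wes is required at Planning and at Demo — holds.
Pat is required at Hiring and at VendorCall — violated.
Hiring feeds into VendorCall, so it must come first — violated.

Invalid. Pat is required at Hiring and at VendorCall.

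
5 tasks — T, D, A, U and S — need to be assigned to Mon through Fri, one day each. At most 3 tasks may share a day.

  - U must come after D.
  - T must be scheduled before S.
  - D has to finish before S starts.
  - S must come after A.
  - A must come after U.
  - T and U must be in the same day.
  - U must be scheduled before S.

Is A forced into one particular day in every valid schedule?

No

A can be Wed (e.g. U in Tue, S in Thu, T in Tue, D in Mon, A in Wed) or Thu (e.g. T in Tue; A in Thu; U in Tue; S in Fri; D in Mon).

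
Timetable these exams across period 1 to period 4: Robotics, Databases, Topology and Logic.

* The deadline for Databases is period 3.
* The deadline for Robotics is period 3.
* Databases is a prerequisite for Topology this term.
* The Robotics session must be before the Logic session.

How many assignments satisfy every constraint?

Splitting on Robotics: it can be period 1 (18), period 2 (12), period 3 (6). Listing each branch's schedules as (Databases, Topology, Logic) by period number:
Robotics=period 1: (1,2,2) (1,2,3) (1,2,4) (1,3,2) (1,3,3) (1,3,4) (1,4,2) (1,4,3) (1,4,4) (2,3,2) (2,3,3) (2,3,4) (2,4,2) (2,4,3) (2,4,4) (3,4,2) (3,4,3) (3,4,4) — 18.
Robotics=period 2: (1,2,3) (1,2,4) (1,3,3) (1,3,4) (1,4,3) (1,4,4) (2,3,3) (2,3,4) (2,4,3) (2,4,4) (3,4,3) (3,4,4) — 12.
Robotics=period 3: (1,2,4) (1,3,4) (1,4,4) (2,3,4) (2,4,4) (3,4,4) — 6.
Summing: 18 + 12 + 6 = 36.

36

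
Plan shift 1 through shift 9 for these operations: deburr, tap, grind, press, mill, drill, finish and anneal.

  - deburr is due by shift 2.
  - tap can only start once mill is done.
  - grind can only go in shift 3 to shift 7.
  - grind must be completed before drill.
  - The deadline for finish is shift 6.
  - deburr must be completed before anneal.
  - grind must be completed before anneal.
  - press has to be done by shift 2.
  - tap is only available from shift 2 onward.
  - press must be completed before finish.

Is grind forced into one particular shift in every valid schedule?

grind can be shift 3 (e.g. tap -> shift 2, deburr -> shift 1, grind -> shift 3, press -> shift 1, finish -> shift 2, anneal -> shift 4, drill -> shift 4, mill -> shift 1) or shift 4 (e.g. grind in shift 4; press in shift 1; anneal in shift 5; finish in shift 2; mill in shift 1; deburr in shift 1; drill in shift 5; tap in shift 2).

No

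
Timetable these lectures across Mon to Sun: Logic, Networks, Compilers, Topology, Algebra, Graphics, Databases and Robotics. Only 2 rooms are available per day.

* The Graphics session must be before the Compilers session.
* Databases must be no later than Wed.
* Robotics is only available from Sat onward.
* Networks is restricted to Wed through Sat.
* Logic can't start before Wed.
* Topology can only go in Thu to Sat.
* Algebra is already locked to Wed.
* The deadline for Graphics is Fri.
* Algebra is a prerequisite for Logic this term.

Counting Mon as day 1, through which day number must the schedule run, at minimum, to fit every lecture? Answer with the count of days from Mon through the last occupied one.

The precedence chain requires at least 2 distinct days.
With at most 2 per day and 8 lectures, at least 4 days are needed.
Robotics can't be placed before Sat — that is day 6 counting from Mon — so the schedule must run through at least 6 days.
6 works (last occupied day: Sat): for example Algebra=Wed; Databases=Mon; Graphics=Mon; Compilers=Tue; Networks=Wed; Robotics=Sat; Logic=Thu; Topology=Thu.

6 days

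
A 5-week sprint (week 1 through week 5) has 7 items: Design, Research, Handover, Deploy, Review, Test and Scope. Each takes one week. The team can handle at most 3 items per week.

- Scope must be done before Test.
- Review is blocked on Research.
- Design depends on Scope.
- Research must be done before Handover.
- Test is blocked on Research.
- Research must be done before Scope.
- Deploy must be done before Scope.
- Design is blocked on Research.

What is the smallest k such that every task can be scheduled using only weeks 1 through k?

The precedence chain requires at least 3 distinct weeks.
With at most 3 per week and 7 tasks, at least 3 weeks are needed.
3 works (last occupied week: week 3): for example Research in week 1, Handover in week 2, Design in week 3, Test in week 3, Deploy in week 1, Scope in week 2, Review in week 2.

3 weeks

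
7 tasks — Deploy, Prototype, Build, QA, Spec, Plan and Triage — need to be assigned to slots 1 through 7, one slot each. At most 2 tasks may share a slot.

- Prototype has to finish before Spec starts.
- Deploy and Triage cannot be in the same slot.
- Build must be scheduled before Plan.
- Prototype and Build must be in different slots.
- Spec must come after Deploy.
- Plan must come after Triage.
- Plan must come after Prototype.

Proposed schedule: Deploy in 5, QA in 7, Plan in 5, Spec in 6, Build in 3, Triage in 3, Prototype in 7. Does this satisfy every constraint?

Prototype and Build must be in different slots — holds.
At most 2 tasks may share a slot — holds.
Plan must come after Triage — holds.
Prototype has to finish before Spec starts — violated.
Build must be scheduled before Plan — holds.
Plan must come after Prototype — violated.
Spec must come after Deploy — holds.
Deploy and Triage cannot be in the same slot — holds.

No. Plan must come after Prototype is not satisfied.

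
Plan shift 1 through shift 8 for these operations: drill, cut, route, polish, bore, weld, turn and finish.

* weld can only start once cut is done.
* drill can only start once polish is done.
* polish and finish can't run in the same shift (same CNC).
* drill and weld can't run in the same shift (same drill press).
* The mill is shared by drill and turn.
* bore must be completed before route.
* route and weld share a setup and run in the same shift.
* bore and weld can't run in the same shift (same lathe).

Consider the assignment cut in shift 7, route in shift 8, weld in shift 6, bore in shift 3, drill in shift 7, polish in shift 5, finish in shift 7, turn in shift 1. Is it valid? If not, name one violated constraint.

bore and weld can't run in the same shift (same lathe) — holds.
drill can only start once polish is done — holds.
drill and weld can't run in the same shift (same drill press) — holds.
polish and finish can't run in the same shift (same CNC) — holds.
weld can only start once cut is done — violated.
route and weld share a setup and run in the same shift — violated.
bore must be completed before route — holds.
The mill is shared by drill and turn — holds.

Invalid. route and weld share a setup and run in the same shift.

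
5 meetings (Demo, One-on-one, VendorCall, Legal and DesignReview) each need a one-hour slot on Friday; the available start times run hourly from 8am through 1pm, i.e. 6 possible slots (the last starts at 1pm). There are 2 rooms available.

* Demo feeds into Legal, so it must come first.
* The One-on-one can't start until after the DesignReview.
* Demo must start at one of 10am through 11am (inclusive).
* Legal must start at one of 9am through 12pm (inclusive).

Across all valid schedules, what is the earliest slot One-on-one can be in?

Precedence pushes One-on-one to at least 9am.
One-on-one at 9am is achievable: One-on-one -> 9am, Demo -> 10am, Legal -> 11am, DesignReview -> 8am, VendorCall -> 8am.

9am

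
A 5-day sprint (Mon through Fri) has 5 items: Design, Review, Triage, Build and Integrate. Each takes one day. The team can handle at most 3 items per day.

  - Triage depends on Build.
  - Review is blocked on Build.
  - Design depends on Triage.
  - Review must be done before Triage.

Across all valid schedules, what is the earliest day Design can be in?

Thu

Precedence pushes Design to at least Thu.
Design at Thu is achievable: Integrate -> Mon, Triage -> Wed, Review -> Tue, Build -> Mon, Design -> Thu.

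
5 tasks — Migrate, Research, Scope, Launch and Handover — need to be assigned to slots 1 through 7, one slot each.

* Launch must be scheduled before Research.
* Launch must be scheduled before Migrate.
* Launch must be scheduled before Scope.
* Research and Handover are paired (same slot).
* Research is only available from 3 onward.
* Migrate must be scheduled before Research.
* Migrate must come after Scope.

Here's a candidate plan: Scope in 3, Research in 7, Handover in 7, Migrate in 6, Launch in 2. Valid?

Yes, all constraints hold

Launch must be scheduled before Migrate — holds.
Research is only available from 3 onward — holds.
Research and Handover are paired (same slot) — holds.
Migrate must come after Scope — holds.
Migrate must be scheduled before Research — holds.
Launch must be scheduled before Research — holds.
Launch must be scheduled before Scope — holds.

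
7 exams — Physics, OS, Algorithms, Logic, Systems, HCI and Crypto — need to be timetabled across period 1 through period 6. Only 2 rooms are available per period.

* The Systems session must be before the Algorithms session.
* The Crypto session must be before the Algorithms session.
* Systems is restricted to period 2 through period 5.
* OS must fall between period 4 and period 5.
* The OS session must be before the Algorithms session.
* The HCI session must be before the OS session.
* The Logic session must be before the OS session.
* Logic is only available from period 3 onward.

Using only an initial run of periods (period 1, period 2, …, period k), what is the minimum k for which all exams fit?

The precedence chain requires at least 3 distinct periods.
With at most 2 per period and 7 exams, at least 4 periods are needed.
Propagating the time windows through the other constraints, Algorithms can't land before period 5, so the schedule must run through at least period 5.
5 works (last occupied period: period 5): for example Physics -> period 2; Systems -> period 2; Crypto -> period 1; OS -> period 4; Algorithms -> period 5; Logic -> period 3; HCI -> period 1.

5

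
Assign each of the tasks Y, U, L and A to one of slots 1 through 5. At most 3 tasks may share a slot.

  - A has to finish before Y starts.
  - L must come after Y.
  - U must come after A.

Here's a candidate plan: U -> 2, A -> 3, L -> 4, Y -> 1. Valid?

L must come after Y — holds.
A has to finish before Y starts — violated.
At most 3 tasks may share a slot — holds.
U must come after A — violated.

Invalid. A has to finish before Y starts.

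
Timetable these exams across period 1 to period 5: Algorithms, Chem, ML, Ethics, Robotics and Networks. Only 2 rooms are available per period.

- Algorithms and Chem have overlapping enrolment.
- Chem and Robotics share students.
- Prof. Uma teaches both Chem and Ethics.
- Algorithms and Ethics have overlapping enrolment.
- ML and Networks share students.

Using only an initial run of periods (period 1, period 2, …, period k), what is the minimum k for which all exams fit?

With at most 2 per period and 6 exams, at least 3 periods are needed.
3 works (last occupied period: period 3): for example Robotics=period 3, Chem=period 2, Algorithms=period 1, Networks=period 2, Ethics=period 3, ML=period 1.

3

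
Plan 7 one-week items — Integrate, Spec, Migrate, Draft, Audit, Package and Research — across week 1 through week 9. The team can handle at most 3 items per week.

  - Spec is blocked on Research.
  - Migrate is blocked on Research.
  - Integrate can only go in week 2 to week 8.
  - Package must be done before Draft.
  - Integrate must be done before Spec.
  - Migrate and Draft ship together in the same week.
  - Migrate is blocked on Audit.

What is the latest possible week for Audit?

Downstream work caps Audit at week 8.
Audit at week 8 is achievable: Audit in week 8, Integrate in week 2, Package in week 1, Spec in week 3, Research in week 1, Draft in week 9, Migrate in week 9.

week 8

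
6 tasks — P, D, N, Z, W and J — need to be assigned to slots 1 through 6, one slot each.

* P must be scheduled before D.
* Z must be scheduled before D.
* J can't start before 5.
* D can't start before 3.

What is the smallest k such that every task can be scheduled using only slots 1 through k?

The precedence chain requires at least 2 distinct slots.
J can't be placed before 5, so the schedule must run through at least slot 5.
5 works (last occupied slot: 5): for example N=1, D=3, Z=1, J=5, W=1, P=1.

5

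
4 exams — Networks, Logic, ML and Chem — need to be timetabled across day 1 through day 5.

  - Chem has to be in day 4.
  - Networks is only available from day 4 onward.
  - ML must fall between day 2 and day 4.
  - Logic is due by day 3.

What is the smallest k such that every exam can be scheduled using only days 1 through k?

Networks can't be placed before day 4, so the schedule must run through at least day 4.
4 works (last occupied day: day 4): for example ML -> day 2, Networks -> day 4, Chem -> day 4, Logic -> day 1.

4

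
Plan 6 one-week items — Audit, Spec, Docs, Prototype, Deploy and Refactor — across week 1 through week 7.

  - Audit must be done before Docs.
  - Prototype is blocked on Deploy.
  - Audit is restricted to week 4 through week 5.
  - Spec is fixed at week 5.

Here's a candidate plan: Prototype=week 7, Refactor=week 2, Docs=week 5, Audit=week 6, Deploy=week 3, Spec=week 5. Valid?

No. Audit must be done before Docs is not satisfied.

Audit must be done before Docs — violated.
Prototype is blocked on Deploy — holds.
Spec is fixed at week 5 — holds.
Audit is restricted to week 4 through week 5 — violated.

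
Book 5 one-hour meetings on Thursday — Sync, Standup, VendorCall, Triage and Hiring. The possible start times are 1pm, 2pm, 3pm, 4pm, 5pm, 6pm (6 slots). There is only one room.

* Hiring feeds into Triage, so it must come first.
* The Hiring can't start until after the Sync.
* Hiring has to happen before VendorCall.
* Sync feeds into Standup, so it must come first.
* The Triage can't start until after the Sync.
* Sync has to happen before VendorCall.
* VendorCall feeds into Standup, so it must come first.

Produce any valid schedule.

Triage in 5pm, Standup in 4pm, Sync in 1pm, VendorCall in 3pm, Hiring in 2pm

Checking: Sync(1pm) before Standup(4pm); Sync(1pm) before Hiring(2pm); Sync(1pm) before Triage(5pm); Hiring(2pm) before VendorCall(3pm); Sync(1pm) before VendorCall(3pm); VendorCall(3pm) before Standup(4pm); Hiring(2pm) before Triage(5pm); max 1 per slot (cap 1).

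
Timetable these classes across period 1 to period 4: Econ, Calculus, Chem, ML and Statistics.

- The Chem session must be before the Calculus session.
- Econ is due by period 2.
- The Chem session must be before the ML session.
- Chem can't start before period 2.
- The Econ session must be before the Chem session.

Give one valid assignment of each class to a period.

Calculus in period 3; Chem in period 2; Statistics in period 1; Econ in period 1; ML in period 3

Checking: Chem(period 2) before Calculus(period 3); Econ(period 1) before Chem(period 2); Chem(period 2) before ML(period 3); Chem=period 2 in [period 2,period 4]; Econ=period 1 in [period 1,period 2].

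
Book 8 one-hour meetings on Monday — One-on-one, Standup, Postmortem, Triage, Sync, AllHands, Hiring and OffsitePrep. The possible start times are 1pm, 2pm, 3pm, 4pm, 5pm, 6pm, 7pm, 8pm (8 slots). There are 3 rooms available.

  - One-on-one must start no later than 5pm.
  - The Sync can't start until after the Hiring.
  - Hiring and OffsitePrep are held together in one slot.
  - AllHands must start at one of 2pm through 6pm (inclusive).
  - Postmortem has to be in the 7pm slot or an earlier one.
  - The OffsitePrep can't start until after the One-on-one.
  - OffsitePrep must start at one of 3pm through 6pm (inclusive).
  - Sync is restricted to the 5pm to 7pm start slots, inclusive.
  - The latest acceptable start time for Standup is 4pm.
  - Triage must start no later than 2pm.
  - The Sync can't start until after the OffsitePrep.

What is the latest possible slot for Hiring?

Hiring must be in the same slot as OffsitePrep, which can't be before 3pm, so Hiring is at least 3pm; downstream work caps Hiring at 6pm.
Hiring at 6pm is achievable: Triage -> 1pm; Standup -> 1pm; Hiring -> 6pm; Sync -> 7pm; AllHands -> 2pm; OffsitePrep -> 6pm; Postmortem -> 2pm; One-on-one -> 1pm.

6pm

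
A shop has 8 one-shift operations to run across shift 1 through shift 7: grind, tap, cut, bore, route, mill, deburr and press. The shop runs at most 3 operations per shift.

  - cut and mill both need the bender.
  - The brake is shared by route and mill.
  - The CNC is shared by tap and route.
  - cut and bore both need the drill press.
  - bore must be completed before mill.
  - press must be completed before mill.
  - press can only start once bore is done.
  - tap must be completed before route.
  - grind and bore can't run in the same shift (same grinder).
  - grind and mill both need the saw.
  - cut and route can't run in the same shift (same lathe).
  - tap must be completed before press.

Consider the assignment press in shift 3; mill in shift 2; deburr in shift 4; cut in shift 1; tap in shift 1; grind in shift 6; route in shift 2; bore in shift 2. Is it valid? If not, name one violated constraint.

cut and mill both need the bender — holds.
press can only start once bore is done — holds.
tap must be completed before route — holds.
tap must be completed before press — holds.
cut and route can't run in the same shift (same lathe) — holds.
The shop runs at most 3 operations per shift — holds.
cut and bore both need the drill press — holds.
press must be completed before mill — violated.
The CNC is shared by tap and route — holds.
grind and bore can't run in the same shift (same grinder) — holds.
bore must be completed before mill — violated.
The brake is shared by route and mill — violated.
grind and mill both need the saw — holds.

No. The brake is shared by route and mill is not satisfied.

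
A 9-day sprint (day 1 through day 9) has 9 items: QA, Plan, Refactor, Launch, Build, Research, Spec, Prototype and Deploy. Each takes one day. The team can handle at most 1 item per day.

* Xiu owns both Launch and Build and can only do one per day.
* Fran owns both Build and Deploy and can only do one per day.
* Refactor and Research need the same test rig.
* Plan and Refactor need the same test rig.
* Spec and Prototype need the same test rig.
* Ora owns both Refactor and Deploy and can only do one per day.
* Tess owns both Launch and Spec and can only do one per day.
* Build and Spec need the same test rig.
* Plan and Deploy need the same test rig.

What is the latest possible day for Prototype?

Prototype at day 9 is achievable: Launch -> day 4, Plan -> day 2, Spec -> day 7, Refactor -> day 3, QA -> day 1, Research -> day 6, Build -> day 5, Deploy -> day 8, Prototype -> day 9.

day 9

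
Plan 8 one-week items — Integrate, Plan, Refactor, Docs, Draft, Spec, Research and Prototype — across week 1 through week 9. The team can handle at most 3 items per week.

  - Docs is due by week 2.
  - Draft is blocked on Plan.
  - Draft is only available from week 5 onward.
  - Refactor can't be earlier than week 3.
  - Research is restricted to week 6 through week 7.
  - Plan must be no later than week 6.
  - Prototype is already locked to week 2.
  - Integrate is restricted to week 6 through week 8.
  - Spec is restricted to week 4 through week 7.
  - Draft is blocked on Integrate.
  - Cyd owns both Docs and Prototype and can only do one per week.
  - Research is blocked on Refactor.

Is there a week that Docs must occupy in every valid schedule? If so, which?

Docs's window is week 1–week 2.
Prototype is fixed at week 2, and Docs can't share a week with Prototype.
So Docs must be week 1.

week 1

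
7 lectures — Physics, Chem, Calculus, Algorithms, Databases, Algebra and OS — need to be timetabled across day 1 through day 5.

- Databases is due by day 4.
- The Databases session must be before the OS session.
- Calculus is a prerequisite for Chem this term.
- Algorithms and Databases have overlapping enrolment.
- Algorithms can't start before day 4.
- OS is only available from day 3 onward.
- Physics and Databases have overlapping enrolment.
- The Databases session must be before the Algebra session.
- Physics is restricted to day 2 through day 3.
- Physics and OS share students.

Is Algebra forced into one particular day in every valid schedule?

Algebra can be day 2 (e.g. Algebra=day 2, Physics=day 2, Chem=day 2, Databases=day 1, OS=day 3, Algorithms=day 4, Calculus=day 1) or day 3 (e.g. Calculus=day 1; Databases=day 1; Algorithms=day 4; Physics=day 2; Algebra=day 3; Chem=day 2; OS=day 3).

No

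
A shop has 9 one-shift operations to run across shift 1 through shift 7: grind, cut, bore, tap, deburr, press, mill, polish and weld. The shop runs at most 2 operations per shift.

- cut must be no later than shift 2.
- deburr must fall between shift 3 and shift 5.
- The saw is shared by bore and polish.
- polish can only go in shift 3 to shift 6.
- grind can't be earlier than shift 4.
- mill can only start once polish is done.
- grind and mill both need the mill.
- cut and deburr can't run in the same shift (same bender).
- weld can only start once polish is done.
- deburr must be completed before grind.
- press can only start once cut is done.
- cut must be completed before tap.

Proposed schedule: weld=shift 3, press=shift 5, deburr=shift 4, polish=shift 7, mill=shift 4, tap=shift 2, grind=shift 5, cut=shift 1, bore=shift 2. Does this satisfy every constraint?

cut must be completed before tap — holds.
grind can't be earlier than shift 4 — holds.
deburr must fall between shift 3 and shift 5 — holds.
mill can only start once polish is done — violated.
cut must be no later than shift 2 — holds.
cut and deburr can't run in the same shift (same bender) — holds.
weld can only start once polish is done — violated.
grind and mill both need the mill — holds.
press can only start once cut is done — holds.
The saw is shared by bore and polish — holds.
deburr must be completed before grind — holds.
polish can only go in shift 3 to shift 6 — violated.
The shop runs at most 2 operations per shift — holds.

No — it violates: weld can only start once polish is done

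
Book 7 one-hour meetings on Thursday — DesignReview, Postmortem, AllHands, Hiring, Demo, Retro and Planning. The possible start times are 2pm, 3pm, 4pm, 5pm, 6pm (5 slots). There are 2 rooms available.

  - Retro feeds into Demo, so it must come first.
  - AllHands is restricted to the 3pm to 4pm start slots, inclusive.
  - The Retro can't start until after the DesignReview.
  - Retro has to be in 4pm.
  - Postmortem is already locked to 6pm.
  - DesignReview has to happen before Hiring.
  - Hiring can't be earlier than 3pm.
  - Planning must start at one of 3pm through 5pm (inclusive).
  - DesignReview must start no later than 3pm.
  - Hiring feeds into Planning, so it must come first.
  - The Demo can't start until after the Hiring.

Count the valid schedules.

Splitting on DesignReview: it can be 2pm (8), 3pm (2). Listing each branch's schedules as (Postmortem, AllHands, Hiring, Demo, Retro, Planning):
DesignReview=2pm: (6pm,3pm,3pm,5pm,4pm,4pm) (6pm,3pm,3pm,5pm,4pm,5pm) (6pm,3pm,3pm,6pm,4pm,4pm) (6pm,3pm,3pm,6pm,4pm,5pm) (6pm,3pm,4pm,5pm,4pm,5pm) (6pm,3pm,4pm,6pm,4pm,5pm) (6pm,4pm,3pm,5pm,4pm,5pm) (6pm,4pm,3pm,6pm,4pm,5pm) — 8.
DesignReview=3pm: (6pm,3pm,4pm,5pm,4pm,5pm) (6pm,3pm,4pm,6pm,4pm,5pm) — 2.
Summing: 8 + 2 = 10.

10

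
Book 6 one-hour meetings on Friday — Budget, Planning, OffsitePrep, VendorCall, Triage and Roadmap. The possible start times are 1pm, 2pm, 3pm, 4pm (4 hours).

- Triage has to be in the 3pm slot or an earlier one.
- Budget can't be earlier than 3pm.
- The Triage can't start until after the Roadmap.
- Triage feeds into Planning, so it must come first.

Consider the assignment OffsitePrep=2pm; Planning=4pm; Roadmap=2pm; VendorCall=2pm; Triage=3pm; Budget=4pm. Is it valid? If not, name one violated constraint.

Triage has to be in the 3pm slot or an earlier one — holds.
Budget can't be earlier than 3pm — holds.
Triage feeds into Planning, so it must come first — holds.
The Triage can't start until after the Roadmap — holds.

Valid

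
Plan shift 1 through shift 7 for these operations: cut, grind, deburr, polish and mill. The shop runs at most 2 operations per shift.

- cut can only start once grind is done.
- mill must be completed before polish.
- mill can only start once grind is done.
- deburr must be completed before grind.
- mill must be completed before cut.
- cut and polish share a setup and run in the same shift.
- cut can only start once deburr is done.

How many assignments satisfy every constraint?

Splitting on cut: it can be shift 4 (1), shift 5 (4), shift 6 (10), shift 7 (20). Listing each branch's schedules as (grind, deburr, polish, mill) by shift number:
cut=shift 4: (2,1,4,3) — 1.
cut=shift 5: (2,1,5,3) (2,1,5,4) (3,1,5,4) (3,2,5,4) — 4.
cut=shift 6: (2,1,6,3) (2,1,6,4) (2,1,6,5) (3,1,6,4) (3,1,6,5) (3,2,6,4) (3,2,6,5) (4,1,6,5) (4,2,6,5) (4,3,6,5) — 10.
cut=shift 7: (2,1,7,3) (2,1,7,4) (2,1,7,5) (2,1,7,6) (3,1,7,4) (3,1,7,5) (3,1,7,6) (3,2,7,4) (3,2,7,5) (3,2,7,6) (4,1,7,5) (4,1,7,6) (4,2,7,5) (4,2,7,6) (4,3,7,5) (4,3,7,6) (5,1,7,6) (5,2,7,6) (5,3,7,6) (5,4,7,6) — 20.
Summing: 1 + 4 + 10 + 20 = 35.

35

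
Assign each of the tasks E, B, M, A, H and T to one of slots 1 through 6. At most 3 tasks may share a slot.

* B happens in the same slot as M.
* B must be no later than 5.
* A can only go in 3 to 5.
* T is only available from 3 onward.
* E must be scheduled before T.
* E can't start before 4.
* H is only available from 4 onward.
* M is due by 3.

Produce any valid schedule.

B=1; T=5; A=3; H=4; E=4; M=1

Checking: E(4) before T(5); B = M = 1; E=4 in [4,6]; B=1 in [1,5]; M=1 in [1,3]; H=4 in [4,6]; T=5 in [3,6]; A=3 in [3,5]; max 2 per slot (cap 3).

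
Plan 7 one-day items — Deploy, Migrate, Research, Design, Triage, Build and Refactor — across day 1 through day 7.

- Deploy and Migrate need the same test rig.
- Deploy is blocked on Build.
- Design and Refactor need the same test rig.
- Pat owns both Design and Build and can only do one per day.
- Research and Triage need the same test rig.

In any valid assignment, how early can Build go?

Downstream work caps Build at day 6.
Build at day 1 is achievable: Refactor -> day 1; Migrate -> day 1; Design -> day 2; Triage -> day 2; Research -> day 1; Build -> day 1; Deploy -> day 2.

day 1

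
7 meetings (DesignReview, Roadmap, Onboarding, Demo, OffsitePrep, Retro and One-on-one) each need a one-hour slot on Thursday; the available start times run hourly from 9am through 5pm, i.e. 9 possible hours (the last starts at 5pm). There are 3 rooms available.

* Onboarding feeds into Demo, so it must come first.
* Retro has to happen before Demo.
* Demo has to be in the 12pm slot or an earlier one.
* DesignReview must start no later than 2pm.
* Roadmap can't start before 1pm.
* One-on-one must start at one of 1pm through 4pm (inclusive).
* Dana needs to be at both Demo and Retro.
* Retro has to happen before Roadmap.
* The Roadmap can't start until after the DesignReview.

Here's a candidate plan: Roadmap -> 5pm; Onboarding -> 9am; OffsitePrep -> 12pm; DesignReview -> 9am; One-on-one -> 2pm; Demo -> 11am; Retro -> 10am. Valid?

Demo has to be in the 12pm slot or an earlier one — holds.
Dana needs to be at both Demo and Retro — holds.
The Roadmap can't start until after the DesignReview — holds.
DesignReview must start no later than 2pm — holds.
Roadmap can't start before 1pm — holds.
Retro has to happen before Demo — holds.
There are 3 rooms available — holds.
Retro has to happen before Roadmap — holds.
One-on-one must start at one of 1pm through 4pm (inclusive) — holds.
Onboarding feeds into Demo, so it must come first — holds.

Yes, all constraints hold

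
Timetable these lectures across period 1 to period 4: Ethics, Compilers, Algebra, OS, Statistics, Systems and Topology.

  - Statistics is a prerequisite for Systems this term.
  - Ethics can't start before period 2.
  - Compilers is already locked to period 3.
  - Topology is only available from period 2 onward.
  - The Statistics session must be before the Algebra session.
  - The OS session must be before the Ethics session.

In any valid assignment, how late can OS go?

period 3

Downstream work caps OS at period 3.
OS at period 3 is achievable: Algebra -> period 2; Topology -> period 2; Statistics -> period 1; Compilers -> period 3; Systems -> period 2; OS -> period 3; Ethics -> period 4.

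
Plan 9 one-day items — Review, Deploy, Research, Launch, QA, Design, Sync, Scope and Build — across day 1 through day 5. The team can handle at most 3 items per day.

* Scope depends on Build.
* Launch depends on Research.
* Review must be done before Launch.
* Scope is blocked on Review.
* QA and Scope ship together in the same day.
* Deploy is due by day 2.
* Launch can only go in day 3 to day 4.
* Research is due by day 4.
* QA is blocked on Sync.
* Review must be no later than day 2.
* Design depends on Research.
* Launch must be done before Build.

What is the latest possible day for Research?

Research's own window allows nothing later than day 4; downstream work caps Research at day 2.
Research at day 2 is achievable: Review -> day 1, QA -> day 5, Launch -> day 3, Scope -> day 5, Deploy -> day 1, Sync -> day 1, Research -> day 2, Design -> day 3, Build -> day 4.

day 2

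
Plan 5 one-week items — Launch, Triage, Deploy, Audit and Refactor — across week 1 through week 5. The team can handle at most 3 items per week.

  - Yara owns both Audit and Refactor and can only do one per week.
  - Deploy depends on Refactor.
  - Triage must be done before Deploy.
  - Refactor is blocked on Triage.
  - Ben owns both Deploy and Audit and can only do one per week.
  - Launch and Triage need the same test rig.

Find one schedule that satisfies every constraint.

Audit in week 1; Triage in week 1; Refactor in week 2; Deploy in week 3; Launch in week 2

Checking: Triage(week 1) before Deploy(week 3); Triage(week 1) before Refactor(week 2); Refactor(week 2) before Deploy(week 3); Deploy(week 3) != Audit(week 1); Launch(week 2) != Triage(week 1); Audit(week 1) != Refactor(week 2); max 2 per week (cap 3).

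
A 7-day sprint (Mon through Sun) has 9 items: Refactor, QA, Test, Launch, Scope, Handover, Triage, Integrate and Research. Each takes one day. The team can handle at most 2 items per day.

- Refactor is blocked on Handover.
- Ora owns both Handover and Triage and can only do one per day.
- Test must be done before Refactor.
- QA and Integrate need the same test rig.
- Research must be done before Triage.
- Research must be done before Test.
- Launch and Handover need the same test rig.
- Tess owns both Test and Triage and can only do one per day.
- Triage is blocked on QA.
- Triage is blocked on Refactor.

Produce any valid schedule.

QA -> Mon, Integrate -> Fri, Research -> Mon, Test -> Tue, Triage -> Thu, Scope -> Thu, Handover -> Tue, Refactor -> Wed, Launch -> Wed

Checking: Research(Mon) before Triage(Thu); Research(Mon) before Test(Tue); Handover(Tue) before Refactor(Wed); QA(Mon) before Triage(Thu); Test(Tue) before Refactor(Wed); Refactor(Wed) before Triage(Thu); Test(Tue) != Triage(Thu); QA(Mon) != Integrate(Fri); Handover(Tue) != Triage(Thu); Launch(Wed) != Handover(Tue); max 2 per day (cap 2).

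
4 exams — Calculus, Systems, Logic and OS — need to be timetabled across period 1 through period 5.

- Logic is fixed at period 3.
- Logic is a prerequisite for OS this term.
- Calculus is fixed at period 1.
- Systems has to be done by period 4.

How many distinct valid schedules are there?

8

Splitting on Systems: it can be period 1 (2), period 2 (2), period 3 (2), period 4 (2). Listing each branch's schedules as (Calculus, Logic, OS) by period number:
Systems=period 1: (1,3,4) (1,3,5) — 2.
Systems=period 2: (1,3,4) (1,3,5) — 2.
Systems=period 3: (1,3,4) (1,3,5) — 2.
Systems=period 4: (1,3,4) (1,3,5) — 2.
Summing: 2 + 2 + 2 + 2 = 8.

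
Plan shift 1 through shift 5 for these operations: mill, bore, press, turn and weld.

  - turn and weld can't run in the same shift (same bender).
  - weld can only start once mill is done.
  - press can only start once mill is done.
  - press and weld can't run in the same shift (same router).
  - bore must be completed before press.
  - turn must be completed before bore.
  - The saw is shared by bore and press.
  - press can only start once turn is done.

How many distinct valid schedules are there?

Splitting on mill: it can be shift 1 (26), shift 2 (19), shift 3 (9). Listing each branch's schedules as (bore, press, turn, weld) by shift number:
mill=shift 1: (2,3,1,2) (2,3,1,4) (2,3,1,5) (2,4,1,2) (2,4,1,3) (2,4,1,5) (2,5,1,2) (2,5,1,3) (2,5,1,4) (3,4,1,2) (3,4,1,3) (3,4,1,5) (3,4,2,3) (3,4,2,5) (3,5,1,2) (3,5,1,3) (3,5,1,4) (3,5,2,3) (3,5,2,4) (4,5,1,2) (4,5,1,3) (4,5,1,4) (4,5,2,3) (4,5,2,4) (4,5,3,2) (4,5,3,4) — 26.
mill=shift 2: (2,3,1,4) (2,3,1,5) (2,4,1,3) (2,4,1,5) (2,5,1,3) (2,5,1,4) (3,4,1,3) (3,4,1,5) (3,4,2,3) (3,4,2,5) (3,5,1,3) (3,5,1,4) (3,5,2,3) (3,5,2,4) (4,5,1,3) (4,5,1,4) (4,5,2,3) (4,5,2,4) (4,5,3,4) — 19.
mill=shift 3: (2,4,1,5) (2,5,1,4) (3,4,1,5) (3,4,2,5) (3,5,1,4) (3,5,2,4) (4,5,1,4) (4,5,2,4) (4,5,3,4) — 9.
Summing: 26 + 19 + 9 = 54.

54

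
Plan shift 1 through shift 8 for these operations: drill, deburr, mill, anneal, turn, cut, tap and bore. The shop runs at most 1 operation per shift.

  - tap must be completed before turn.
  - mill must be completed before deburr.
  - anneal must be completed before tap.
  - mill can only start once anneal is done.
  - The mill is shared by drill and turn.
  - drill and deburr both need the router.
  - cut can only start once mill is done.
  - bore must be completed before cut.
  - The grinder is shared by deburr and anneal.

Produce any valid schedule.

bore=shift 3, deburr=shift 6, tap=shift 5, mill=shift 2, anneal=shift 1, drill=shift 8, turn=shift 7, cut=shift 4

Checking: tap(shift 5) before turn(shift 7); anneal(shift 1) before tap(shift 5); bore(shift 3) before cut(shift 4); mill(shift 2) before cut(shift 4); anneal(shift 1) before mill(shift 2); mill(shift 2) before deburr(shift 6); drill(shift 8) != turn(shift 7); drill(shift 8) != deburr(shift 6); deburr(shift 6) != anneal(shift 1); max 1 per shift (cap 1).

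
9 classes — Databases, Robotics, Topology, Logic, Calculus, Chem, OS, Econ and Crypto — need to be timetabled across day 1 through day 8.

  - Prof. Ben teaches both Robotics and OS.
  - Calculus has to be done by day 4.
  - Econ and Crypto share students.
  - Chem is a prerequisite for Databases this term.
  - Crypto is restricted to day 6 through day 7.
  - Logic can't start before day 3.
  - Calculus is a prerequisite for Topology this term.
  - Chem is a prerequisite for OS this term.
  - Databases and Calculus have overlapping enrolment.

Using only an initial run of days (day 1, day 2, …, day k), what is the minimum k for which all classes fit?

6

The precedence chain requires at least 2 distinct days.
Crypto can't be placed before day 6, so the schedule must run through at least day 6.
6 works (last occupied day: day 6): for example OS=day 2; Robotics=day 1; Databases=day 2; Crypto=day 6; Topology=day 2; Calculus=day 1; Chem=day 1; Econ=day 1; Logic=day 3.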